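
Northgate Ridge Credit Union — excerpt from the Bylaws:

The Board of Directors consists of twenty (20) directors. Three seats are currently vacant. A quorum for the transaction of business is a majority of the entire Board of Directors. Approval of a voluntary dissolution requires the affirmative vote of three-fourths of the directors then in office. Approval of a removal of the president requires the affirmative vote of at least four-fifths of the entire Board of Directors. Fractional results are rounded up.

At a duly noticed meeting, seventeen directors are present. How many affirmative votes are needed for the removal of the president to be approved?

16

The removal of the president requires four-fifths of the entire Board of Directors (20).
4/5 of 20 = 16.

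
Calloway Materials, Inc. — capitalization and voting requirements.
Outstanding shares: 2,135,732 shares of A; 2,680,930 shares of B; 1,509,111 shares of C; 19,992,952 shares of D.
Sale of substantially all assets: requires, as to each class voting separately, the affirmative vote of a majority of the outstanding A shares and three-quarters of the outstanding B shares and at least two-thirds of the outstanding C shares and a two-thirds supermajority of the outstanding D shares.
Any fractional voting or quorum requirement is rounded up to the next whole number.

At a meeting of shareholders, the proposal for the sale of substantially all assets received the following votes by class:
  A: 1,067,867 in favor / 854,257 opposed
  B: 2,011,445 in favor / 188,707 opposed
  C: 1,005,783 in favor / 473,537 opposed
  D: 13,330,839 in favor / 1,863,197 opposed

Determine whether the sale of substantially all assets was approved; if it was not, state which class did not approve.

A: a majority of 2135732 is 1067867; 1,067,867 required, 1,067,867 in favor — approved.
B: 3/4 of 2680930 = 2010697.50, rounded up to 2010698; 2,010,698 required, 2,011,445 in favor — approved.
C: 2/3 of 1509111 = 1006074; 1,006,074 required, 1,005,783 in favor — not approved.
D: 2/3 of 19992952 = 13328634.67, rounded up to 13328635; 13,328,635 required, 13,330,839 in favor — approved.

Not approved — the C shares did not give the required vote.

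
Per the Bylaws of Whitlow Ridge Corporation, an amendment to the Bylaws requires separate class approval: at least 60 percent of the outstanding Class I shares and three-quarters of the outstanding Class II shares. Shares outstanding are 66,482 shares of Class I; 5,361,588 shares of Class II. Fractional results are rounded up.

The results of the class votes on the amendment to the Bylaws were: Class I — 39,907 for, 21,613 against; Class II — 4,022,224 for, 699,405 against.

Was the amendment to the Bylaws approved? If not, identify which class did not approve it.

Class I: 3/5 of 66482 = 39889.20, rounded up to 39890; 39,890 required, 39,907 in favor — approved.
Class II: 3/4 of 5361588 = 4021191; 4,021,191 required, 4,022,224 in favor — approved.

Approved — every class gave the required vote.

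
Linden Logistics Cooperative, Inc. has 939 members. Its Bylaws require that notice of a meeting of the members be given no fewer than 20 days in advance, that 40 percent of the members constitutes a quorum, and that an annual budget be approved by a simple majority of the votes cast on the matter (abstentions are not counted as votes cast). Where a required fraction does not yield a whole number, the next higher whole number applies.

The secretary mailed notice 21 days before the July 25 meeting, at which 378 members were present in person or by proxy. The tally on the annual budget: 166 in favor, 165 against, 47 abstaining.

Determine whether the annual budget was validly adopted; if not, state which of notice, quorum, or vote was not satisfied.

Notice: 21 days given; 20 required. Satisfied.
Quorum: 40% of 939 = 375.60, rounded up to 376; 378 present. Satisfied.
Vote: requires a majority of the votes cast (378 − 47 abstaining = 331); a majority of 331 is 166, so 166 needed; 166 in favor. Satisfied.

Valid — all requirements satisfied.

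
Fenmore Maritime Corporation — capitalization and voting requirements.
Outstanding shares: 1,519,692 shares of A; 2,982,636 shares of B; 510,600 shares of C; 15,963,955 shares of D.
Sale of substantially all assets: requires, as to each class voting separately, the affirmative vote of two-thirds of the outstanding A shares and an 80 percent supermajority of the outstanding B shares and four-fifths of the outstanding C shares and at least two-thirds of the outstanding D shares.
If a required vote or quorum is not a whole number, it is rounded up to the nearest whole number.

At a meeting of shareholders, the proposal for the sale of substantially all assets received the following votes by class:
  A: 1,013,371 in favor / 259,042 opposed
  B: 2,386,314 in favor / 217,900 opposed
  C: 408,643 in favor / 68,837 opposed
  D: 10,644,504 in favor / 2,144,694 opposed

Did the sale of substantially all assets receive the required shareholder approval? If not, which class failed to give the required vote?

A: 2/3 of 1519692 = 1013128; 1,013,128 required, 1,013,371 in favor — approved.
B: 4/5 of 2982636 = 2386108.80, rounded up to 2386109; 2,386,109 required, 2,386,314 in favor — approved.
C: 4/5 of 510600 = 408480; 408,480 required, 408,643 in favor — approved.
D: 2/3 of 15963955 = 10642636.67, rounded up to 10642637; 10,642,637 required, 10,644,504 in favor — approved.

Approved — every class gave the required vote.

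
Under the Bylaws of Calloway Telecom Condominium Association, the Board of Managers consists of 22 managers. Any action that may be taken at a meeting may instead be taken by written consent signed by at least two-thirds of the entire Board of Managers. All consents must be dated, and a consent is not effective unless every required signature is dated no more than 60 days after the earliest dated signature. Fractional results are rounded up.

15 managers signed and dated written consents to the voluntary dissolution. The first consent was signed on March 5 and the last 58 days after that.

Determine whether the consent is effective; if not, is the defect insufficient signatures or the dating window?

Signatures required: at least two-thirds of 22 — 2/3 of 22 = 14.67, rounded up to 15, so 15 needed; 15 signed. Sufficient.
Dating window: the latest signature is 58 days after the earliest; the limit is 60 days. Within the window.

Effective — both the signature and dating-window requirements are satisfied.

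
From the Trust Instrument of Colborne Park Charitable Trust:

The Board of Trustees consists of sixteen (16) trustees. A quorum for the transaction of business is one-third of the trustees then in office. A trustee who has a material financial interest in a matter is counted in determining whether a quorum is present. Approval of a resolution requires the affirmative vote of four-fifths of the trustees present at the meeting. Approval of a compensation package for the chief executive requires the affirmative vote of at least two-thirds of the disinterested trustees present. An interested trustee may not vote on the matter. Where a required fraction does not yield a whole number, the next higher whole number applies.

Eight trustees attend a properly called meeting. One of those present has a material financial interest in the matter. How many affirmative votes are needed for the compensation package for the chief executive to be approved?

5

The compensation package for the chief executive requires two-thirds of the disinterested trustees present (8 − 1 = 7).
2/3 of 7 = 4.67, rounded up to 5.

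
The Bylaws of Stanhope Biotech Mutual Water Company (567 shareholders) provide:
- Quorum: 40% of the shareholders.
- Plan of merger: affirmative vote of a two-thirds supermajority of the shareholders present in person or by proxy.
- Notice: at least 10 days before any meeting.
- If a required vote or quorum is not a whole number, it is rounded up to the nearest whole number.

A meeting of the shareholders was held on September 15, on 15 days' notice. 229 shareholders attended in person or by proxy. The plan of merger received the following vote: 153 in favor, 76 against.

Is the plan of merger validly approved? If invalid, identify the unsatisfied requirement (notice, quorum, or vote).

Notice: 15 days given; 10 required. Satisfied.
Quorum: 40% of 567 = 226.80, rounded up to 227; 229 present. Satisfied.
Vote: requires two-thirds of those present (229); 2/3 of 229 = 152.67, rounded up to 153, so 153 needed; 153 in favor. Satisfied.

Valid — all requirements satisfied.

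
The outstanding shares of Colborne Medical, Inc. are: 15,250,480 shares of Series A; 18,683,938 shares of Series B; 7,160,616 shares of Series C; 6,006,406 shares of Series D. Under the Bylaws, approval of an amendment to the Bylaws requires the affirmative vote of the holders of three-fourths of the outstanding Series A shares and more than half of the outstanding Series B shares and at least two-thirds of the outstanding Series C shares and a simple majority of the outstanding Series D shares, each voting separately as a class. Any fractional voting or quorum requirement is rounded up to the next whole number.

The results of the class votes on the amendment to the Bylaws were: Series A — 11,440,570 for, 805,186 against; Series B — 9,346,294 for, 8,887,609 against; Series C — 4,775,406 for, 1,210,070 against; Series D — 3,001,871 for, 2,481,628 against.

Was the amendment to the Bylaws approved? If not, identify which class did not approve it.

Series A: 3/4 of 15250480 = 11437860; 11,437,860 required, 11,440,570 in favor — approved.
Series B: a majority of 18683938 is 9341970; 9,341,970 required, 9,346,294 in favor — approved.
Series C: 2/3 of 7160616 = 4773744; 4,773,744 required, 4,775,406 in favor — approved.
Series D: a majority of 6006406 is 3003204; 3,003,204 required, 3,001,871 in favor — not approved.

Not approved — the Series D shares did not give the required vote.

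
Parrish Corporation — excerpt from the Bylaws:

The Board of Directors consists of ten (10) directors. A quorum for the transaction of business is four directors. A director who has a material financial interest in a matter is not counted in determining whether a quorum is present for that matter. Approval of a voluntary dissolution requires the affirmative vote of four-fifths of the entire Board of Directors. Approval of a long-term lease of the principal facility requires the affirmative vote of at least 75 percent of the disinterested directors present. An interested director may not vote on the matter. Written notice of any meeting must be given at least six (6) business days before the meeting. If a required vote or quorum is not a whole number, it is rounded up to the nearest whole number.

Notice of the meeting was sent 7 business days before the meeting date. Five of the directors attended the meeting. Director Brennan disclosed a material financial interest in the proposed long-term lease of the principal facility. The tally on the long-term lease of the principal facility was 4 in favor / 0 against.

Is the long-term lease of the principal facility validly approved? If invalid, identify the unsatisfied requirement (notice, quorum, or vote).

Notice: 7 business days given; 6 required (7 ≥ 6). Satisfied.
Quorum: 5 present, but the 1 interested director does not count, leaving 4. Quorum is 4. Satisfied.
Vote: the long-term lease of the principal facility requires three-fourths of the disinterested directors present (5 − 1 = 4). 3/4 of 4 = 3, so 3 affirmative votes are needed; 4 voted in favor. Satisfied.

Valid — all requirements satisfied.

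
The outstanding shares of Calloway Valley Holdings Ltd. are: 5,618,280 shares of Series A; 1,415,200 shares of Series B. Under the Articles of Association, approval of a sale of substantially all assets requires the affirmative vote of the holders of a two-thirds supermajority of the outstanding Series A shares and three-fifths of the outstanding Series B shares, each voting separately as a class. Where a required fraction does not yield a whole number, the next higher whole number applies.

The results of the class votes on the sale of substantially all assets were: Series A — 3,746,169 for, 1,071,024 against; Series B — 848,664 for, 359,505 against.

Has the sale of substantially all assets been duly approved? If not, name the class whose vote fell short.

Not approved — the Series B shares did not give the required vote.

Series A: 2/3 of 5618280 = 3745520; 3,745,520 required, 3,746,169 in favor — approved.
Series B: 3/5 of 1415200 = 849120; 849,120 required, 848,664 in favor — not approved.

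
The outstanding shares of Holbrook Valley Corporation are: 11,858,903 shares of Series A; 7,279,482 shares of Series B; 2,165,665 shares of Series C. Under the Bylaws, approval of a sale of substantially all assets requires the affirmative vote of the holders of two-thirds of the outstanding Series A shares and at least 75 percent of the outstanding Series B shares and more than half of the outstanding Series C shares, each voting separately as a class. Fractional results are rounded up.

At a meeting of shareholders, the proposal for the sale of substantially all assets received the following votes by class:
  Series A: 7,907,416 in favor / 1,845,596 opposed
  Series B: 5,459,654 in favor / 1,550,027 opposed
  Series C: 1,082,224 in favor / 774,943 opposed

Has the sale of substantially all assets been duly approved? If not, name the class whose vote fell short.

Series A: 2/3 of 11858903 = 7905935.33, rounded up to 7905936; 7,905,936 required, 7,907,416 in favor — approved.
Series B: 3/4 of 7279482 = 5459611.50, rounded up to 5459612; 5,459,612 required, 5,459,654 in favor — approved.
Series C: a majority of 2165665 is 1082833; 1,082,833 required, 1,082,224 in favor — not approved.

Not approved — the Series C shares did not give the required vote.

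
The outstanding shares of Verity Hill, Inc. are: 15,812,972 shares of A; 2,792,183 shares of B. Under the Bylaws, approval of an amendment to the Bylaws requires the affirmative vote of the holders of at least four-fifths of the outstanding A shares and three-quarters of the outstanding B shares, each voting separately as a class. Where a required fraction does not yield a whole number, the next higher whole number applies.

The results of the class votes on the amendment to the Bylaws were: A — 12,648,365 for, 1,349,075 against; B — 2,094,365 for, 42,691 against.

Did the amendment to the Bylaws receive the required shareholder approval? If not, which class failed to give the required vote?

Not approved — the A shares did not give the required vote.

A: 4/5 of 15812972 = 12650377.60, rounded up to 12650378; 12,650,378 required, 12,648,365 in favor — not approved.
B: 3/4 of 2792183 = 2094137.25, rounded up to 2094138; 2,094,138 required, 2,094,365 in favor — approved.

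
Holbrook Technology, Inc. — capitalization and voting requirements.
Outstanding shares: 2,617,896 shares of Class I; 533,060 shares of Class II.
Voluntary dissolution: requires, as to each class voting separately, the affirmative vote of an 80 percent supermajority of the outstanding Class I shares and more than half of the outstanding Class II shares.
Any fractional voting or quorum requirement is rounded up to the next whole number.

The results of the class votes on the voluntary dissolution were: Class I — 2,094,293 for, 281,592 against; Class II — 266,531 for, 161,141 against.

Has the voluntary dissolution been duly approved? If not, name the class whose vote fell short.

Class I: 4/5 of 2617896 = 2094316.80, rounded up to 2094317; 2,094,317 required, 2,094,293 in favor — not approved.
Class II: a majority of 533060 is 266531; 266,531 required, 266,531 in favor — approved.

Not approved — the Class I shares did not give the required vote.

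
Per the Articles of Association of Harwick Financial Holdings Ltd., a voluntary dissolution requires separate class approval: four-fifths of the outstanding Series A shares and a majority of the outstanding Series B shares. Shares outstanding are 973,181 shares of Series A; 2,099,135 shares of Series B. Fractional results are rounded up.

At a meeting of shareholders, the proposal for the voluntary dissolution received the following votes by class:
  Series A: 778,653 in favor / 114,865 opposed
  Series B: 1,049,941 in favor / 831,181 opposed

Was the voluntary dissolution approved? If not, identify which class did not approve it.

Approved — every class gave the required vote.

Series A: 4/5 of 973181 = 778544.80, rounded up to 778545; 778,545 required, 778,653 in favor — approved.
Series B: a majority of 2099135 is 1049568; 1,049,568 required, 1,049,941 in favor — approved.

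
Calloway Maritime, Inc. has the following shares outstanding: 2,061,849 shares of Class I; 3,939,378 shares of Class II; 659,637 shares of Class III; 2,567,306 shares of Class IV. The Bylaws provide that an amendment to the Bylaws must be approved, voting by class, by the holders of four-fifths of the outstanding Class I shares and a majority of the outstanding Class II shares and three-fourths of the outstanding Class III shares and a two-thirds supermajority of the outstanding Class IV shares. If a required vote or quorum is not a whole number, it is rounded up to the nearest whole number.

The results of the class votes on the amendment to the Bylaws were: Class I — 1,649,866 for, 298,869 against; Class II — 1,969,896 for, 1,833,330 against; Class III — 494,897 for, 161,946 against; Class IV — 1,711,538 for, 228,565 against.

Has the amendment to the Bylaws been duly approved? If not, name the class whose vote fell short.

Class I: 4/5 of 2061849 = 1649479.20, rounded up to 1649480; 1,649,480 required, 1,649,866 in favor — approved.
Class II: a majority of 3939378 is 1969690; 1,969,690 required, 1,969,896 in favor — approved.
Class III: 3/4 of 659637 = 494727.75, rounded up to 494728; 494,728 required, 494,897 in favor — approved.
Class IV: 2/3 of 2567306 = 1711537.33, rounded up to 1711538; 1,711,538 required, 1,711,538 in favor — approved.

Approved — every class gave the required vote.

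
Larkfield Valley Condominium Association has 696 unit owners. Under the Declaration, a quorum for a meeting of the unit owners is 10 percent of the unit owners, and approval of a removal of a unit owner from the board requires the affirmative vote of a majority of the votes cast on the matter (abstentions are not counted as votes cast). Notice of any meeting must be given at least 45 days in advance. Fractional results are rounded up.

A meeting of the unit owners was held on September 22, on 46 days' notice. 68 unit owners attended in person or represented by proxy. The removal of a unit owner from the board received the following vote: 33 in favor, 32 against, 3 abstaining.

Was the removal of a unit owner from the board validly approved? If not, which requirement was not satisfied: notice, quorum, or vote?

Notice: 46 days given; 45 required. Satisfied.
Quorum: 10% of 696 = 69.60, rounded up to 70; 68 present. Not satisfied.
Vote: requires a majority of the votes cast (68 − 3 abstaining = 65); a majority of 65 is 33, so 33 needed; 33 in favor. Satisfied.

Invalid — quorum requirement not satisfied.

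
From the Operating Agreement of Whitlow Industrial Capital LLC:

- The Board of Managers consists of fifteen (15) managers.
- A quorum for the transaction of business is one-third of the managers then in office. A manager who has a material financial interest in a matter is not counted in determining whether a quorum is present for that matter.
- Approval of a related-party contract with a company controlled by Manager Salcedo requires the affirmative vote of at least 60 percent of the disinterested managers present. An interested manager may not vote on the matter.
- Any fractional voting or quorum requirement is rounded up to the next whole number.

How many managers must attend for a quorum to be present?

5

1/3 of 15 = 5.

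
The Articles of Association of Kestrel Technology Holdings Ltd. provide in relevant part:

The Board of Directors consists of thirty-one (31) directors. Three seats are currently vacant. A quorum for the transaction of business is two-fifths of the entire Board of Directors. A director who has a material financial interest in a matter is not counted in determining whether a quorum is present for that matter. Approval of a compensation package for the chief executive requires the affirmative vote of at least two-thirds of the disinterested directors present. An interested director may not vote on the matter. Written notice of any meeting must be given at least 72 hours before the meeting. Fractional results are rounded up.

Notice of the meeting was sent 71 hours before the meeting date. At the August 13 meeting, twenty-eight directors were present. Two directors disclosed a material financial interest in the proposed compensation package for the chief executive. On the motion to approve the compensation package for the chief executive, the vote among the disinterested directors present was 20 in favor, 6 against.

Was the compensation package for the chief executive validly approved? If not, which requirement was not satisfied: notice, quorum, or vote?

Invalid — notice requirement not satisfied.

Notice: 71 hours given; 72 required (71 < 72). Not satisfied.
Quorum: 28 present, but the 2 interested directors do not count, leaving 26. Quorum is 13. Satisfied.
Vote: the compensation package for the chief executive requires two-thirds of the disinterested directors present (28 − 2 = 26). 2/3 of 26 = 17.33, rounded up to 18, so 18 affirmative votes are needed; 20 voted in favor. Satisfied.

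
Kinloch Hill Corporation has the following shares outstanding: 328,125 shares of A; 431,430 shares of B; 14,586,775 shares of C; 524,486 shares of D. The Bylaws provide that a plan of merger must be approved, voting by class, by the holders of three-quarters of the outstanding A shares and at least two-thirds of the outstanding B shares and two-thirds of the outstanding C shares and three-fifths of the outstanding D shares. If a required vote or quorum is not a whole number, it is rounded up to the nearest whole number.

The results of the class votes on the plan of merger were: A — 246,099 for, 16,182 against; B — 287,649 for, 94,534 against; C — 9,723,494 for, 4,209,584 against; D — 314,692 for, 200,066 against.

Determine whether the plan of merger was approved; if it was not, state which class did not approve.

Not approved — the C shares did not give the required vote.

A: 3/4 of 328125 = 246093.75, rounded up to 246094; 246,094 required, 246,099 in favor — approved.
B: 2/3 of 431430 = 287620; 287,620 required, 287,649 in favor — approved.
C: 2/3 of 14586775 = 9724516.67, rounded up to 9724517; 9,724,517 required, 9,723,494 in favor — not approved.
D: 3/5 of 524486 = 314691.60, rounded up to 314692; 314,692 required, 314,692 in favor — approved.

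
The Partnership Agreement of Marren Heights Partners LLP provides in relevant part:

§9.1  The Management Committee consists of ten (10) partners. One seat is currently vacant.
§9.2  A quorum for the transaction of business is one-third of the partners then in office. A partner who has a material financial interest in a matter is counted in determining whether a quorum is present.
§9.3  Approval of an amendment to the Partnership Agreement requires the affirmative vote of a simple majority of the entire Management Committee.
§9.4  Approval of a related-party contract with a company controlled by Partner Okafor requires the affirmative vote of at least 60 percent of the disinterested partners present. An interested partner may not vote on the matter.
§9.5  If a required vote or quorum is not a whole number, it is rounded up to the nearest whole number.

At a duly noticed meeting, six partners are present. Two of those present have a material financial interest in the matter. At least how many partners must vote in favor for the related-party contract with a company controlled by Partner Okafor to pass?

The related-party contract with a company controlled by Partner Okafor requires three-fifths of the disinterested partners present (6 − 2 = 4).
3/5 of 4 = 2.40, rounded up to 3.

3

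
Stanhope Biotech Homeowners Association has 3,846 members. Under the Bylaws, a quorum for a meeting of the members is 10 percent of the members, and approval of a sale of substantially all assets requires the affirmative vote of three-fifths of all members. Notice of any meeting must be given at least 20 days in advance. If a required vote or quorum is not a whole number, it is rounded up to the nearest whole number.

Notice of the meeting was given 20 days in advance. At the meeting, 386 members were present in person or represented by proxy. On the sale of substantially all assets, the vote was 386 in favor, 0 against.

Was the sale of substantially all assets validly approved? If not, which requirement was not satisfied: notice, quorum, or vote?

Invalid — vote requirement not satisfied.

Notice: 20 days given; 20 required. Satisfied.
Quorum: 10% of 3,846 = 384.60, rounded up to 385; 386 present. Satisfied.
Vote: requires three-fifths of all members (3,846); 3/5 of 3846 = 2307.60, rounded up to 2308, so 2,308 needed; 386 in favor. Not satisfied.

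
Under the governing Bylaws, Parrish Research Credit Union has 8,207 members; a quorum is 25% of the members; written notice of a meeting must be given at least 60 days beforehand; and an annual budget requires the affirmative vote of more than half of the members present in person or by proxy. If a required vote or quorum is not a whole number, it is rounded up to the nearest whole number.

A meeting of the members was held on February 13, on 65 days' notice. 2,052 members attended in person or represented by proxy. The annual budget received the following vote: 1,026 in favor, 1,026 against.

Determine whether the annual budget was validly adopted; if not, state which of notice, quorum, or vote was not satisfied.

Invalid — vote requirement not satisfied.

Notice: 65 days given; 60 required. Satisfied.
Quorum: 25% of 8,207 = 2,051.75, rounded up to 2,052; 2,052 present. Satisfied.
Vote: requires a majority of those present (2,052); a majority of 2052 is 1027, so 1,027 needed; 1,026 in favor. Not satisfied.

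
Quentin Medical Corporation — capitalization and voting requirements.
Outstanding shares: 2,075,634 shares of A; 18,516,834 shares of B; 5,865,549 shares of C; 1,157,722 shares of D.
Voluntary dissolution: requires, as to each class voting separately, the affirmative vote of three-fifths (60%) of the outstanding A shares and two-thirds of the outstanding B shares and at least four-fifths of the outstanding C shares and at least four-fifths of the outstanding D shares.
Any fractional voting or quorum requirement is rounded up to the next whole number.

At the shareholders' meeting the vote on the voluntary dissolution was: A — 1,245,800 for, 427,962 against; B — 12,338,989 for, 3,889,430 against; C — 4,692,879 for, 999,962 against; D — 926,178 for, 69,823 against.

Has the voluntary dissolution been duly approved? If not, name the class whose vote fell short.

A: 3/5 of 2075634 = 1245380.40, rounded up to 1245381; 1,245,381 required, 1,245,800 in favor — approved.
B: 2/3 of 18516834 = 12344556; 12,344,556 required, 12,338,989 in favor — not approved.
C: 4/5 of 5865549 = 4692439.20, rounded up to 4692440; 4,692,440 required, 4,692,879 in favor — approved.
D: 4/5 of 1157722 = 926177.60, rounded up to 926178; 926,178 required, 926,178 in favor — approved.

Not approved — the B shares did not give the required vote.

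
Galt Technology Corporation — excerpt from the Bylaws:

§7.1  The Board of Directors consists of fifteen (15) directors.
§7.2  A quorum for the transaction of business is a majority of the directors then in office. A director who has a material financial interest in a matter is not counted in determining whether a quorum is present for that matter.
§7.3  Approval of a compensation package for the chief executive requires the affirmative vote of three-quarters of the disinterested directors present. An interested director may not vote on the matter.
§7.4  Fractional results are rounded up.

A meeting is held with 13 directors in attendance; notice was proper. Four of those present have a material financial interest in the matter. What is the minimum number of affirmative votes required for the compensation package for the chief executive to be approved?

The compensation package for the chief executive requires three-fourths of the disinterested directors present (13 − 4 = 9).
3/4 of 9 = 6.75, rounded up to 7.

7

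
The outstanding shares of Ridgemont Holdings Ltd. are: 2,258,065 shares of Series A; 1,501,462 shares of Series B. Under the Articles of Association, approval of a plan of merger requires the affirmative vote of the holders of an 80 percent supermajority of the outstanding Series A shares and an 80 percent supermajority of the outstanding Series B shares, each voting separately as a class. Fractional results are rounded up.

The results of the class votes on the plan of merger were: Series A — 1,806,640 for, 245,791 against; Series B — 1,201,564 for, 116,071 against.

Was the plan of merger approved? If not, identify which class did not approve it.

Approved — every class gave the required vote.

Series A: 4/5 of 2258065 = 1806452; 1,806,452 required, 1,806,640 in favor — approved.
Series B: 4/5 of 1501462 = 1201169.60, rounded up to 1201170; 1,201,170 required, 1,201,564 in favor — approved.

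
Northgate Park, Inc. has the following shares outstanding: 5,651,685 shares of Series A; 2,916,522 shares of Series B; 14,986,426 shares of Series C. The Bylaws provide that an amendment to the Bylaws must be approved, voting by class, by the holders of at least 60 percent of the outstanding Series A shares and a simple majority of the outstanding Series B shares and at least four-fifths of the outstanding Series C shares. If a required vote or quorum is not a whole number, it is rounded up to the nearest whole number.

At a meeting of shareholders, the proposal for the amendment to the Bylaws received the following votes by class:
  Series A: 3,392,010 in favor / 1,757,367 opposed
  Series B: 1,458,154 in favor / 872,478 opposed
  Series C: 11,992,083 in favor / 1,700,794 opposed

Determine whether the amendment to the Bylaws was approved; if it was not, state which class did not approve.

Not approved — the Series B shares did not give the required vote.

Series A: 3/5 of 5651685 = 3391011; 3,391,011 required, 3,392,010 in favor — approved.
Series B: a majority of 2916522 is 1458262; 1,458,262 required, 1,458,154 in favor — not approved.
Series C: 4/5 of 14986426 = 11989140.80, rounded up to 11989141; 11,989,141 required, 11,992,083 in favor — approved.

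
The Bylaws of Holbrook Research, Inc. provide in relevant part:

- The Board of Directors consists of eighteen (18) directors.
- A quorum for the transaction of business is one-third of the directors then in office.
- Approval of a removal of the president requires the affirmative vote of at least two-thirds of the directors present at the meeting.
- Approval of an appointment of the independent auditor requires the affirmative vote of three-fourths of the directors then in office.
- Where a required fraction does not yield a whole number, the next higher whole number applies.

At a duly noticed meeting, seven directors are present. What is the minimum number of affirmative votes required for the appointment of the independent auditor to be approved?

14

The appointment of the independent auditor requires three-fourths of the directors then in office (18).
3/4 of 18 = 13.50, rounded up to 14.
(Only 7 can vote, so the appointment of the independent auditor cannot pass at this meeting, but the required vote is still 14.)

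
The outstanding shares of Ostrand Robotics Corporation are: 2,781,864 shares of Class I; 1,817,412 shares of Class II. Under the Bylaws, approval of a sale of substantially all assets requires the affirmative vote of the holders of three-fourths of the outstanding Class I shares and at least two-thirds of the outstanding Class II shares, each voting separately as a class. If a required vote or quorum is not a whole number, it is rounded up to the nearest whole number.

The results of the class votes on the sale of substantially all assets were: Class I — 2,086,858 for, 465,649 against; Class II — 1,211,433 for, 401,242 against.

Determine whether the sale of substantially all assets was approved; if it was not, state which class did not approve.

Not approved — the Class II shares did not give the required vote.

Class I: 3/4 of 2781864 = 2086398; 2,086,398 required, 2,086,858 in favor — approved.
Class II: 2/3 of 1817412 = 1211608; 1,211,608 required, 1,211,433 in favor — not approved.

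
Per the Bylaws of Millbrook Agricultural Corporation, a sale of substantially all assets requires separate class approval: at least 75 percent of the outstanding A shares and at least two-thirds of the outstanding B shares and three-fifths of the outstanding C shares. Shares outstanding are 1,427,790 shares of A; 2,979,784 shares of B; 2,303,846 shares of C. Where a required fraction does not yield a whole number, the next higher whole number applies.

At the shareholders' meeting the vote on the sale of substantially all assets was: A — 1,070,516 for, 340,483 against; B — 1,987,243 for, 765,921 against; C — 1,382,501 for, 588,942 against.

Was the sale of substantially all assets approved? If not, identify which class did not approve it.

A: 3/4 of 1427790 = 1070842.50, rounded up to 1070843; 1,070,843 required, 1,070,516 in favor — not approved.
B: 2/3 of 2979784 = 1986522.67, rounded up to 1986523; 1,986,523 required, 1,987,243 in favor — approved.
C: 3/5 of 2303846 = 1382307.60, rounded up to 1382308; 1,382,308 required, 1,382,501 in favor — approved.

Not approved — the A shares did not give the required vote.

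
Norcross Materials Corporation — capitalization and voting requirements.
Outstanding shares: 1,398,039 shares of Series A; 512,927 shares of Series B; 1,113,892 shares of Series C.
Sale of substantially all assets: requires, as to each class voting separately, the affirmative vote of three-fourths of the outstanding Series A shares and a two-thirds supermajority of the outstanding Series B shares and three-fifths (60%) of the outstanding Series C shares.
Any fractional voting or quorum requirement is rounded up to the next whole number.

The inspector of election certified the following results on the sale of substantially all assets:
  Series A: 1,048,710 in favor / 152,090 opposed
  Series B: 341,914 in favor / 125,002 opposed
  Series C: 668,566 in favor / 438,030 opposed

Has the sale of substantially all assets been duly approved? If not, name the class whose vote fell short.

Not approved — the Series B shares did not give the required vote.

Series A: 3/4 of 1398039 = 1048529.25, rounded up to 1048530; 1,048,530 required, 1,048,710 in favor — approved.
Series B: 2/3 of 512927 = 341951.33, rounded up to 341952; 341,952 required, 341,914 in favor — not approved.
Series C: 3/5 of 1113892 = 668335.20, rounded up to 668336; 668,336 required, 668,566 in favor — approved.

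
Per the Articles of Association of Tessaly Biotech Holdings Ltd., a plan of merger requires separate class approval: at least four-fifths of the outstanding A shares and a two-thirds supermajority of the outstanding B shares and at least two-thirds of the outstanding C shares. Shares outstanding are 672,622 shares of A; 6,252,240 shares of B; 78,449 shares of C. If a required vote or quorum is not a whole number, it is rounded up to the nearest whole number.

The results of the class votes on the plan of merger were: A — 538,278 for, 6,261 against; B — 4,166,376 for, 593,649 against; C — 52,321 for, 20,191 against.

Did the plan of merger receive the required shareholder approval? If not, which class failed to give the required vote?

A: 4/5 of 672622 = 538097.60, rounded up to 538098; 538,098 required, 538,278 in favor — approved.
B: 2/3 of 6252240 = 4168160; 4,168,160 required, 4,166,376 in favor — not approved.
C: 2/3 of 78449 = 52299.33, rounded up to 52300; 52,300 required, 52,321 in favor — approved.

Not approved — the B shares did not give the required vote.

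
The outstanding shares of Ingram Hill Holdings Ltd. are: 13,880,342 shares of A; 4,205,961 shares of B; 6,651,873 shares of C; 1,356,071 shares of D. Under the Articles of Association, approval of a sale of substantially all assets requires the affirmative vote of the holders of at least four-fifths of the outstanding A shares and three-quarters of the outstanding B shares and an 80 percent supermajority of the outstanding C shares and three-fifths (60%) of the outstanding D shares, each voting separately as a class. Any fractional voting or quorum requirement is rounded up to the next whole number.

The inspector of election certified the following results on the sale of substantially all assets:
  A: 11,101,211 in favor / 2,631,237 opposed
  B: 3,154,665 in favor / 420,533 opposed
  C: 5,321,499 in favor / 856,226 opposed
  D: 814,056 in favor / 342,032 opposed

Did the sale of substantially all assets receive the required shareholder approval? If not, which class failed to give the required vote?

A: 4/5 of 13880342 = 11104273.60, rounded up to 11104274; 11,104,274 required, 11,101,211 in favor — not approved.
B: 3/4 of 4205961 = 3154470.75, rounded up to 3154471; 3,154,471 required, 3,154,665 in favor — approved.
C: 4/5 of 6651873 = 5321498.40, rounded up to 5321499; 5,321,499 required, 5,321,499 in favor — approved.
D: 3/5 of 1356071 = 813642.60, rounded up to 813643; 813,643 required, 814,056 in favor — approved.

Not approved — the A shares did not give the required vote.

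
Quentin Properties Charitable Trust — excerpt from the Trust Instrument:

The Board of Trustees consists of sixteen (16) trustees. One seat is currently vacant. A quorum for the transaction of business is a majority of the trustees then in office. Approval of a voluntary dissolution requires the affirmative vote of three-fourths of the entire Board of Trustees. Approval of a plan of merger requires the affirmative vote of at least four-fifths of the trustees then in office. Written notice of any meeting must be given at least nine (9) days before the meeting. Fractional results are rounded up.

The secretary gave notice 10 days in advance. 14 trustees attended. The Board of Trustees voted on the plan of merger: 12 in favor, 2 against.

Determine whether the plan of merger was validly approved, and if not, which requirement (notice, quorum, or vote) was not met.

Notice: 10 days given; 9 required (10 ≥ 9). Satisfied.
Quorum: 14 present; quorum is 8. Satisfied.
Vote: the plan of merger requires four-fifths of the trustees then in office (15). 4/5 of 15 = 12, so 12 affirmative votes are needed; 12 voted in favor. Satisfied.

Valid — all requirements satisfied.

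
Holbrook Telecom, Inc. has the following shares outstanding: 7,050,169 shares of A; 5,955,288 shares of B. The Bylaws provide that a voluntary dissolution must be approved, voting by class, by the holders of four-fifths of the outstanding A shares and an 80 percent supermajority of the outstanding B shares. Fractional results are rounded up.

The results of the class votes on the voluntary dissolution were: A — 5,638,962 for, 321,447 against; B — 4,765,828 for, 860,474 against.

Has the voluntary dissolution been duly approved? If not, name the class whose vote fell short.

A: 4/5 of 7050169 = 5640135.20, rounded up to 5640136; 5,640,136 required, 5,638,962 in favor — not approved.
B: 4/5 of 5955288 = 4764230.40, rounded up to 4764231; 4,764,231 required, 4,765,828 in favor — approved.

Not approved — the A shares did not give the required vote.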